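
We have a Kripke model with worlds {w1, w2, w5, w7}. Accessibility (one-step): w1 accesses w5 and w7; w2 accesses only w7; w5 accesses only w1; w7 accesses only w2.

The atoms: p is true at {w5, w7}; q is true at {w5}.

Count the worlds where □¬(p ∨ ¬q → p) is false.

w1: successors {w5, w7}; ¬(p ∨ ¬q → p) there: w5:F, w7:F. ✗
w2: successors {w7}; ¬(p ∨ ¬q → p) there: w7:F. ✗
w5: successors {w1}; ¬(p ∨ ¬q → p) there: w1:T. ✓
w7: successors {w2}; ¬(p ∨ ¬q → p) there: w2:T. ✓
Satisfying worlds: {w5, w7}.
So □¬(p ∨ ¬q → p) fails at the other 2 worlds.

2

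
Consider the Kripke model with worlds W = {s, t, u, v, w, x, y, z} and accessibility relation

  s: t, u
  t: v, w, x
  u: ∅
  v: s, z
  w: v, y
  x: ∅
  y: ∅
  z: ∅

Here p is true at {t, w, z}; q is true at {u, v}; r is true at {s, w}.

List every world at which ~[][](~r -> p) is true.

s: [][](~r -> p) is F. ✓
t: [][](~r -> p) is F. ✓
u: [][](~r -> p) is T. ✗
v: [][](~r -> p) is F. ✓
w: [][](~r -> p) is T. ✗
x: [][](~r -> p) is T. ✗
y: [][](~r -> p) is T. ✗
z: [][](~r -> p) is T. ✗

{s, t, v}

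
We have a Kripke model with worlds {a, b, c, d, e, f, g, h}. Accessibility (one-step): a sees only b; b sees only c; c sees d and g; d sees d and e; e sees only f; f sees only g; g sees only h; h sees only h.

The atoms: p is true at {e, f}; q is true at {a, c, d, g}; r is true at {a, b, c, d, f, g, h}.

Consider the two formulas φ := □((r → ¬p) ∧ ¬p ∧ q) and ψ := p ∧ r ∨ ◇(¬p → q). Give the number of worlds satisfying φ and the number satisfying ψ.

For □((r → ¬p) ∧ ¬p ∧ q):
a: successors {b}; (r → ¬p) ∧ ¬p ∧ q there: b:F. ✗
b: successors {c}; (r → ¬p) ∧ ¬p ∧ q there: c:T. ✓
c: successors {d, g}; (r → ¬p) ∧ ¬p ∧ q there: d:T, g:T. ✓
d: successors {d, e}; (r → ¬p) ∧ ¬p ∧ q there: d:T, e:F. ✗
e: successors {f}; (r → ¬p) ∧ ¬p ∧ q there: f:F. ✗
f: successors {g}; (r → ¬p) ∧ ¬p ∧ q there: g:T. ✓
g: successors {h}; (r → ¬p) ∧ ¬p ∧ q there: h:F. ✗
h: successors {h}; (r → ¬p) ∧ ¬p ∧ q there: h:F. ✗
— 3 worlds.
For p ∧ r ∨ ◇(¬p → q):
a: p ∧ r is F, ◇(¬p → q) is F. ✗
b: p ∧ r is F, ◇(¬p → q) is T. ✓
c: p ∧ r is F, ◇(¬p → q) is T. ✓
d: p ∧ r is F, ◇(¬p → q) is T. ✓
e: p ∧ r is F, ◇(¬p → q) is T. ✓
f: p ∧ r is T, ◇(¬p → q) is T. ✓
g: p ∧ r is F, ◇(¬p → q) is F. ✗
h: p ∧ r is F, ◇(¬p → q) is F. ✗
— 5 worlds.

3 and 5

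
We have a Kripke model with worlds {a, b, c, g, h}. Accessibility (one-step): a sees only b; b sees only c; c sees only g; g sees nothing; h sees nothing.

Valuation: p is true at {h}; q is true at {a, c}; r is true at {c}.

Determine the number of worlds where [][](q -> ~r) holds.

4

a: successors {b}; [](q -> ~r) there: b:F. ✗
b: successors {c}; [](q -> ~r) there: c:T. ✓
c: successors {g}; [](q -> ~r) there: g:T. ✓
g: no successors, so [][](q -> ~r) holds vacuously. ✓
h: no successors, so [][](q -> ~r) holds vacuously. ✓
Satisfying worlds: {b, c, g, h}.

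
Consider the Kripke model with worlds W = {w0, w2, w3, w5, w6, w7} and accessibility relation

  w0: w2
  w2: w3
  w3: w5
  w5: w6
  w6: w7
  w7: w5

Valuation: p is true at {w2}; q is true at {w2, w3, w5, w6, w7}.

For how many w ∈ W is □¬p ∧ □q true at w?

5

w0: □¬p is F, □q is T. ✗
w2: □¬p is T, □q is T. ✓
w3: □¬p is T, □q is T. ✓
w5: □¬p is T, □q is T. ✓
w6: □¬p is T, □q is T. ✓
w7: □¬p is T, □q is T. ✓
Satisfying worlds: {w2, w3, w5, w6, w7}.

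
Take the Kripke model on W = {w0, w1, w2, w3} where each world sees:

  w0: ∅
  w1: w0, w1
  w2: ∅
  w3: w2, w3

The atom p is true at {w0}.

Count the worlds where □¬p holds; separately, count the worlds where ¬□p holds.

3 and 2

For □¬p:
w0: no successors, so □¬p holds vacuously. ✓
w1: successors {w0, w1}; ¬p there: w0:F, w1:T. ✗
w2: no successors, so □¬p holds vacuously. ✓
w3: successors {w2, w3}; ¬p there: w2:T, w3:T. ✓
— 3 worlds.
For ¬□p:
w0: □p is T. ✗
w1: □p is F. ✓
w2: □p is T. ✗
w3: □p is F. ✓
— 2 worlds.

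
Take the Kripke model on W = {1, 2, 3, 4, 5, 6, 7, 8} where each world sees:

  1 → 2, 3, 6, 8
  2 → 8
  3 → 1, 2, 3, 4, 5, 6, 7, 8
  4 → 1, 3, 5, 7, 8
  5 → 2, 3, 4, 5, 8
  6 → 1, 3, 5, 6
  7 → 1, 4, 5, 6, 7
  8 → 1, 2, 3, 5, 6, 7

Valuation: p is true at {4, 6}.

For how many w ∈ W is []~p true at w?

2

1: successors {2, 3, 6, 8}; ~p there: 2:T, 3:T, 6:F, 8:T. ✗
2: successors {8}; ~p there: 8:T. ✓
3: successors {1, 2, 3, 4, 5, 6, 7, 8}; ~p there: 1:T, 2:T, 3:T, 4:F, 5:T, 6:F, 7:T, 8:T. ✗
4: successors {1, 3, 5, 7, 8}; ~p there: 1:T, 3:T, 5:T, 7:T, 8:T. ✓
5: successors {2, 3, 4, 5, 8}; ~p there: 2:T, 3:T, 4:F, 5:T, 8:T. ✗
6: successors {1, 3, 5, 6}; ~p there: 1:T, 3:T, 5:T, 6:F. ✗
7: successors {1, 4, 5, 6, 7}; ~p there: 1:T, 4:F, 5:T, 6:F, 7:T. ✗
8: successors {1, 2, 3, 5, 6, 7}; ~p there: 1:T, 2:T, 3:T, 5:T, 6:F, 7:T. ✗
Satisfying worlds: {2, 4}.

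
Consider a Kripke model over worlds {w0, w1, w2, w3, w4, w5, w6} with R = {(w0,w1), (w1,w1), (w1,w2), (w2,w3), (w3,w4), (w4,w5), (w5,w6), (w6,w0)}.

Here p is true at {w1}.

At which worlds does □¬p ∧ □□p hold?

w0: □¬p is F, □□p is F. ✗
w1: □¬p is F, □□p is F. ✗
w2: □¬p is T, □□p is F. ✗
w3: □¬p is T, □□p is F. ✗
w4: □¬p is T, □□p is F. ✗
w5: □¬p is T, □□p is F. ✗
w6: □¬p is T, □□p is T. ✓

{w6}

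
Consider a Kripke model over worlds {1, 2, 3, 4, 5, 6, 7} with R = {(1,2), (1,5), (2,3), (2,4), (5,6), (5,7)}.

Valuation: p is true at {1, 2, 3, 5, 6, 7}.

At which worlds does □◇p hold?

1: successors {2, 5}; ◇p there: 2:T, 5:T. ✓
2: successors {3, 4}; ◇p there: 3:F, 4:F. ✗
3: no successors, so □◇p holds vacuously. ✓
4: no successors, so □◇p holds vacuously. ✓
5: successors {6, 7}; ◇p there: 6:F, 7:F. ✗
6: no successors, so □◇p holds vacuously. ✓
7: no successors, so □◇p holds vacuously. ✓

{1, 3, 4, 6, 7}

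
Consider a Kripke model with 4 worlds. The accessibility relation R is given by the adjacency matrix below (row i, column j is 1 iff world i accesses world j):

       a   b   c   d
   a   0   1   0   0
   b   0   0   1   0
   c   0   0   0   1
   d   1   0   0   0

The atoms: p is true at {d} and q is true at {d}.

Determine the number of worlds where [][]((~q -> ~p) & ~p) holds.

a: successors {b}; []((~q -> ~p) & ~p) there: b:T. ✓
b: successors {c}; []((~q -> ~p) & ~p) there: c:F. ✗
c: successors {d}; []((~q -> ~p) & ~p) there: d:T. ✓
d: successors {a}; []((~q -> ~p) & ~p) there: a:T. ✓
Satisfying worlds: {a, c, d}.

3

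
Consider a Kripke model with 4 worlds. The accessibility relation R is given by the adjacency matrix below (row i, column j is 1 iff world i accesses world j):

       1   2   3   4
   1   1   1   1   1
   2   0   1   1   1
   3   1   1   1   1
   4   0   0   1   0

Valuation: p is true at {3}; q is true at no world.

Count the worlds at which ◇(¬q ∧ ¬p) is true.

1: successors {1, 2, 3, 4}; ¬q ∧ ¬p there: 1:T, 2:T, 3:F, 4:T. ✓
2: successors {2, 3, 4}; ¬q ∧ ¬p there: 2:T, 3:F, 4:T. ✓
3: successors {1, 2, 3, 4}; ¬q ∧ ¬p there: 1:T, 2:T, 3:F, 4:T. ✓
4: successors {3}; ¬q ∧ ¬p there: 3:F. ✗
Satisfying worlds: {1, 2, 3}.

3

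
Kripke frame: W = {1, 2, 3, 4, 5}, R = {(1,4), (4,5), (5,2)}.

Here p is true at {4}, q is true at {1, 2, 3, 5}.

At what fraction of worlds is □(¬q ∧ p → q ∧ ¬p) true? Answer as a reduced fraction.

1: successors {4}; ¬q ∧ p → q ∧ ¬p there: 4:F. ✗
2: no successors, so □(¬q ∧ p → q ∧ ¬p) holds vacuously. ✓
3: no successors, so □(¬q ∧ p → q ∧ ¬p) holds vacuously. ✓
4: successors {5}; ¬q ∧ p → q ∧ ¬p there: 5:T. ✓
5: successors {2}; ¬q ∧ p → q ∧ ¬p there: 2:T. ✓
That's 4 of 5 worlds, so 4/5.

4/5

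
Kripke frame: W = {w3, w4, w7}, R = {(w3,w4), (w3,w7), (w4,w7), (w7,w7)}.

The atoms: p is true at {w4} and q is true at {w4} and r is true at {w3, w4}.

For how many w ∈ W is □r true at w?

0

w3: successors {w4, w7}; r there: w4:T, w7:F. ✗
w4: successors {w7}; r there: w7:F. ✗
w7: successors {w7}; r there: w7:F. ✗
Satisfying worlds: ∅.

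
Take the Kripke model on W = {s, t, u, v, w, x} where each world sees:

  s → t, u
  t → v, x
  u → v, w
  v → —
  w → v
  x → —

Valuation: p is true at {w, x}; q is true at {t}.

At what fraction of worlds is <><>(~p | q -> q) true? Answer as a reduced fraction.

s: successors {t, u}; <>(~p | q -> q) there: t:T, u:T. ✓
t: successors {v, x}; <>(~p | q -> q) there: v:F, x:F. ✗
u: successors {v, w}; <>(~p | q -> q) there: v:F, w:F. ✗
v: no successors, so <><>(~p | q -> q) fails. ✗
w: successors {v}; <>(~p | q -> q) there: v:F. ✗
x: no successors, so <><>(~p | q -> q) fails. ✗
That's 1 of 6 worlds, so 1/6.

1/6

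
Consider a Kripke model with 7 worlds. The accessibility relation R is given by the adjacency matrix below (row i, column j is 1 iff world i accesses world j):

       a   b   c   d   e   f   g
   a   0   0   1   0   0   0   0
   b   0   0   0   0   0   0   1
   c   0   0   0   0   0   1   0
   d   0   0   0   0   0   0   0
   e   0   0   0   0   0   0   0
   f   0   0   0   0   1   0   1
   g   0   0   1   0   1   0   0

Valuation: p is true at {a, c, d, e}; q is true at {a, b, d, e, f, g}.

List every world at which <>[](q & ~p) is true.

a: successors {c}; [](q & ~p) there: c:T. ✓
b: successors {g}; [](q & ~p) there: g:F. ✗
c: successors {f}; [](q & ~p) there: f:F. ✗
d: no successors, so <>[](q & ~p) fails. ✗
e: no successors, so <>[](q & ~p) fails. ✗
f: successors {e, g}; [](q & ~p) there: e:T, g:F. ✓
g: successors {c, e}; [](q & ~p) there: c:T, e:T. ✓

{a, f, g}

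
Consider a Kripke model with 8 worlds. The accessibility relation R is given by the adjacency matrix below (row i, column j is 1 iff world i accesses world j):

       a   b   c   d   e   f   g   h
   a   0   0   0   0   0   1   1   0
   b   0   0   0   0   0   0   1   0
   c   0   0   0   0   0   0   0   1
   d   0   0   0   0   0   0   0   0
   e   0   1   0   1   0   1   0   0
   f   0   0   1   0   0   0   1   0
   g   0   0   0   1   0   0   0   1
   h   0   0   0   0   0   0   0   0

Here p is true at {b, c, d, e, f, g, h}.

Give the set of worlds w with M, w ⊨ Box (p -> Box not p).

{c, d, g, h}

a: successors {f, g}; p -> Box not p there: f:F, g:F. ✗
b: successors {g}; p -> Box not p there: g:F. ✗
c: successors {h}; p -> Box not p there: h:T. ✓
d: no successors, so Box (p -> Box not p) holds vacuously. ✓
e: successors {b, d, f}; p -> Box not p there: b:F, d:T, f:F. ✗
f: successors {c, g}; p -> Box not p there: c:F, g:F. ✗
g: successors {d, h}; p -> Box not p there: d:T, h:T. ✓
h: no successors, so Box (p -> Box not p) holds vacuously. ✓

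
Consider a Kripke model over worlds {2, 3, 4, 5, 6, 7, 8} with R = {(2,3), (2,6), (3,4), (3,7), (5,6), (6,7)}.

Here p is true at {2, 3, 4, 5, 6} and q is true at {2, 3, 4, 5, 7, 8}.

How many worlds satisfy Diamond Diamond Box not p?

2

2: successors {3, 6}; Diamond Box not p there: 3:T, 6:T. ✓
3: successors {4, 7}; Diamond Box not p there: 4:F, 7:F. ✗
4: no successors, so Diamond Diamond Box not p fails. ✗
5: successors {6}; Diamond Box not p there: 6:T. ✓
6: successors {7}; Diamond Box not p there: 7:F. ✗
7: no successors, so Diamond Diamond Box not p fails. ✗
8: no successors, so Diamond Diamond Box not p fails. ✗
Satisfying worlds: {2, 5}.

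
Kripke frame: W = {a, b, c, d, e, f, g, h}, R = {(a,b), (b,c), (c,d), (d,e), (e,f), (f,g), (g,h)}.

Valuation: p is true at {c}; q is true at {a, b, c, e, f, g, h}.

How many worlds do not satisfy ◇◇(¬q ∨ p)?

6

a: successors {b}; ◇(¬q ∨ p) there: b:T. ✓
b: successors {c}; ◇(¬q ∨ p) there: c:T. ✓
c: successors {d}; ◇(¬q ∨ p) there: d:F. ✗
d: successors {e}; ◇(¬q ∨ p) there: e:F. ✗
e: successors {f}; ◇(¬q ∨ p) there: f:F. ✗
f: successors {g}; ◇(¬q ∨ p) there: g:F. ✗
g: successors {h}; ◇(¬q ∨ p) there: h:F. ✗
h: no successors, so ◇◇(¬q ∨ p) fails. ✗
Satisfying worlds: {a, b}.
So ◇◇(¬q ∨ p) fails at the other 6 worlds.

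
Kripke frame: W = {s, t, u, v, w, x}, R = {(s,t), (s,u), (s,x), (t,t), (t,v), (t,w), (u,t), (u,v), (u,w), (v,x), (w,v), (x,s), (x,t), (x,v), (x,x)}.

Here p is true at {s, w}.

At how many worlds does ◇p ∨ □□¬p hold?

s: ◇p is F, □□¬p is F. ✗
t: ◇p is T, □□¬p is F. ✓
u: ◇p is T, □□¬p is F. ✓
v: ◇p is F, □□¬p is F. ✗
w: ◇p is F, □□¬p is T. ✓
x: ◇p is T, □□¬p is F. ✓
Satisfying worlds: {t, u, w, x}.

4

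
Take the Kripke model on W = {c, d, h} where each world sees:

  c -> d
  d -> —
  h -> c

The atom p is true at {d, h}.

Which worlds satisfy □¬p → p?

c: □¬p is F, p is F. ✓
d: □¬p is T, p is T. ✓
h: □¬p is T, p is T. ✓

{c, d, h}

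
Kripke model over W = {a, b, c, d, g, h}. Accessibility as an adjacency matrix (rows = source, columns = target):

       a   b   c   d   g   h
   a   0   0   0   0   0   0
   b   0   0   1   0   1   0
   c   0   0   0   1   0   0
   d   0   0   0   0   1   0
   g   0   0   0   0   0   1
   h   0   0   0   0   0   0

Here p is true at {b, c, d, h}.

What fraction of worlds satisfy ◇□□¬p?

1/2

a: no successors, so ◇□□¬p fails. ✗
b: successors {c, g}; □□¬p there: c:T, g:T. ✓
c: successors {d}; □□¬p there: d:F. ✗
d: successors {g}; □□¬p there: g:T. ✓
g: successors {h}; □□¬p there: h:T. ✓
h: no successors, so ◇□□¬p fails. ✗
That's 3 of 6 worlds, so 3/6 = 1/2.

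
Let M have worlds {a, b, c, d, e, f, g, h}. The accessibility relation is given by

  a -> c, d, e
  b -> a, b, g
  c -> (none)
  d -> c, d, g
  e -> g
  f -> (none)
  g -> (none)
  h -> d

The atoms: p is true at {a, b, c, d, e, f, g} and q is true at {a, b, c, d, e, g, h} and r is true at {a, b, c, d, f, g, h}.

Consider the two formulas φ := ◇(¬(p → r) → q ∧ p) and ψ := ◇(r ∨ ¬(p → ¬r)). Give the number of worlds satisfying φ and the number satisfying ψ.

For ◇(¬(p → r) → q ∧ p):
a: successors {c, d, e}; ¬(p → r) → q ∧ p there: c:T, d:T, e:T. ✓
b: successors {a, b, g}; ¬(p → r) → q ∧ p there: a:T, b:T, g:T. ✓
c: no successors, so ◇(¬(p → r) → q ∧ p) fails. ✗
d: successors {c, d, g}; ¬(p → r) → q ∧ p there: c:T, d:T, g:T. ✓
e: successors {g}; ¬(p → r) → q ∧ p there: g:T. ✓
f: no successors, so ◇(¬(p → r) → q ∧ p) fails. ✗
g: no successors, so ◇(¬(p → r) → q ∧ p) fails. ✗
h: successors {d}; ¬(p → r) → q ∧ p there: d:T. ✓
— 5 worlds.
For ◇(r ∨ ¬(p → ¬r)):
a: successors {c, d, e}; r ∨ ¬(p → ¬r) there: c:T, d:T, e:F. ✓
b: successors {a, b, g}; r ∨ ¬(p → ¬r) there: a:T, b:T, g:T. ✓
c: no successors, so ◇(r ∨ ¬(p → ¬r)) fails. ✗
d: successors {c, d, g}; r ∨ ¬(p → ¬r) there: c:T, d:T, g:T. ✓
e: successors {g}; r ∨ ¬(p → ¬r) there: g:T. ✓
f: no successors, so ◇(r ∨ ¬(p → ¬r)) fails. ✗
g: no successors, so ◇(r ∨ ¬(p → ¬r)) fails. ✗
h: successors {d}; r ∨ ¬(p → ¬r) there: d:T. ✓
— 5 worlds.

5 and 5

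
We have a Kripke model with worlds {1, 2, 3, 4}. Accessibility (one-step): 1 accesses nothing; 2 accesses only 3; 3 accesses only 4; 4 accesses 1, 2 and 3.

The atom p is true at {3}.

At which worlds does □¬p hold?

{1, 3}

1: no successors, so □¬p holds vacuously. ✓
2: successors {3}; ¬p there: 3:F. ✗
3: successors {4}; ¬p there: 4:T. ✓
4: successors {1, 2, 3}; ¬p there: 1:T, 2:T, 3:F. ✗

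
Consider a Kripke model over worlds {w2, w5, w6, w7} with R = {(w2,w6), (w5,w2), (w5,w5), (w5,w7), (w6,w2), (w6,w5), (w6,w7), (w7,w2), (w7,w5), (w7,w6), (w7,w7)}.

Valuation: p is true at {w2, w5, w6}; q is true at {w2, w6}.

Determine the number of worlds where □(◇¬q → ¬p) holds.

0

w2: successors {w6}; ◇¬q → ¬p there: w6:F. ✗
w5: successors {w2, w5, w7}; ◇¬q → ¬p there: w2:T, w5:F, w7:T. ✗
w6: successors {w2, w5, w7}; ◇¬q → ¬p there: w2:T, w5:F, w7:T. ✗
w7: successors {w2, w5, w6, w7}; ◇¬q → ¬p there: w2:T, w5:F, w6:F, w7:T. ✗
Satisfying worlds: ∅.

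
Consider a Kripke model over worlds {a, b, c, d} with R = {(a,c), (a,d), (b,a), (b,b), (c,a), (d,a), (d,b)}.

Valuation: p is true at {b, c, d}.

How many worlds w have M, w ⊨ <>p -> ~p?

2

a: <>p is T, ~p is T. ✓
b: <>p is T, ~p is F. ✗
c: <>p is F, ~p is F. ✓
d: <>p is T, ~p is F. ✗
Satisfying worlds: {a, c}.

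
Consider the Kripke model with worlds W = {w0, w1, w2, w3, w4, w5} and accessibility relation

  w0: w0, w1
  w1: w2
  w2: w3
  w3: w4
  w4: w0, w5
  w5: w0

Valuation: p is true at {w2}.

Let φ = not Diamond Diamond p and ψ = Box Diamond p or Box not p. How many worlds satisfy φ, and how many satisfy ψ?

5 and 5

For not Diamond Diamond p:
w0: Diamond Diamond p is T. ✗
w1: Diamond Diamond p is F. ✓
w2: Diamond Diamond p is F. ✓
w3: Diamond Diamond p is F. ✓
w4: Diamond Diamond p is F. ✓
w5: Diamond Diamond p is F. ✓
— 5 worlds.
For Box Diamond p or Box not p:
w0: Box Diamond p is F, Box not p is T. ✓
w1: Box Diamond p is F, Box not p is F. ✗
w2: Box Diamond p is F, Box not p is T. ✓
w3: Box Diamond p is F, Box not p is T. ✓
w4: Box Diamond p is F, Box not p is T. ✓
w5: Box Diamond p is F, Box not p is T. ✓
— 5 worlds.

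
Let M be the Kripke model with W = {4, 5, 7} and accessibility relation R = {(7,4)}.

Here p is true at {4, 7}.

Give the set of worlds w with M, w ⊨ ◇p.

4: no successors, so ◇p fails. ✗
5: no successors, so ◇p fails. ✗
7: successors {4}; p there: 4:T. ✓

{7}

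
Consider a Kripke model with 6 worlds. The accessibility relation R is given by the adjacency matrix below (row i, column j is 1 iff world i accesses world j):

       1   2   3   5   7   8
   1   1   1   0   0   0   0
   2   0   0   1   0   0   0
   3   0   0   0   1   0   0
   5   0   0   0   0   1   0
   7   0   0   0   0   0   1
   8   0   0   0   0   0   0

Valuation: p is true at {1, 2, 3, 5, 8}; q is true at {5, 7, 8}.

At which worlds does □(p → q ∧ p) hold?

{3, 5, 7, 8}

1: successors {1, 2}; p → q ∧ p there: 1:F, 2:F. ✗
2: successors {3}; p → q ∧ p there: 3:F. ✗
3: successors {5}; p → q ∧ p there: 5:T. ✓
5: successors {7}; p → q ∧ p there: 7:T. ✓
7: successors {8}; p → q ∧ p there: 8:T. ✓
8: no successors, so □(p → q ∧ p) holds vacuously. ✓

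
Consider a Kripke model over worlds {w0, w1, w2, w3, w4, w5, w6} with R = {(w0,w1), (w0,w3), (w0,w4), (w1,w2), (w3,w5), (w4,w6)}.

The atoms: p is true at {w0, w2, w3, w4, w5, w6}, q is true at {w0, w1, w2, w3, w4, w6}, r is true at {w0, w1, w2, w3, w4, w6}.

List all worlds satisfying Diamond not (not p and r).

w0: successors {w1, w3, w4}; not (not p and r) there: w1:F, w3:T, w4:T. ✓
w1: successors {w2}; not (not p and r) there: w2:T. ✓
w2: no successors, so Diamond not (not p and r) fails. ✗
w3: successors {w5}; not (not p and r) there: w5:T. ✓
w4: successors {w6}; not (not p and r) there: w6:T. ✓
w5: no successors, so Diamond not (not p and r) fails. ✗
w6: no successors, so Diamond not (not p and r) fails. ✗

{w0, w1, w3, w4}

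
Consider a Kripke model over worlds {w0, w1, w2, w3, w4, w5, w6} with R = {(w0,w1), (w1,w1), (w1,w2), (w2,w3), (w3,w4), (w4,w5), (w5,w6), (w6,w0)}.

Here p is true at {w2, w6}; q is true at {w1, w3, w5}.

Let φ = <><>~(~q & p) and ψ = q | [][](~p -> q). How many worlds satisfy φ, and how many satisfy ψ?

For <><>~(~q & p):
w0: successors {w1}; <>~(~q & p) there: w1:T. ✓
w1: successors {w1, w2}; <>~(~q & p) there: w1:T, w2:T. ✓
w2: successors {w3}; <>~(~q & p) there: w3:T. ✓
w3: successors {w4}; <>~(~q & p) there: w4:T. ✓
w4: successors {w5}; <>~(~q & p) there: w5:F. ✗
w5: successors {w6}; <>~(~q & p) there: w6:T. ✓
w6: successors {w0}; <>~(~q & p) there: w0:T. ✓
— 6 worlds.
For q | [][](~p -> q):
w0: q is F, [][](~p -> q) is T. ✓
w1: q is T, [][](~p -> q) is T. ✓
w2: q is F, [][](~p -> q) is F. ✗
w3: q is T, [][](~p -> q) is T. ✓
w4: q is F, [][](~p -> q) is T. ✓
w5: q is T, [][](~p -> q) is F. ✓
w6: q is F, [][](~p -> q) is T. ✓
— 6 worlds.

6 and 6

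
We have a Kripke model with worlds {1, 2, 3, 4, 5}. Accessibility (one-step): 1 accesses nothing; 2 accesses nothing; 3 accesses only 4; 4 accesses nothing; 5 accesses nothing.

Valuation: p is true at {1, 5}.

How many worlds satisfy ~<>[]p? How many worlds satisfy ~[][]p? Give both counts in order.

For ~<>[]p:
1: <>[]p is F. ✓
2: <>[]p is F. ✓
3: <>[]p is T. ✗
4: <>[]p is F. ✓
5: <>[]p is F. ✓
— 4 worlds.
For ~[][]p:
1: [][]p is T. ✗
2: [][]p is T. ✗
3: [][]p is T. ✗
4: [][]p is T. ✗
5: [][]p is T. ✗
— 0 worlds.

4 and 0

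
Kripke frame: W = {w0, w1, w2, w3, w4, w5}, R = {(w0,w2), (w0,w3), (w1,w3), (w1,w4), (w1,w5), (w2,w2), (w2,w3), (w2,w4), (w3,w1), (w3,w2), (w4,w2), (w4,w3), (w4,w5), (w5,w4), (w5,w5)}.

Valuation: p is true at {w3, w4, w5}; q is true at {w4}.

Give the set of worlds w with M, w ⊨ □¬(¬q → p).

w0: successors {w2, w3}; ¬(¬q → p) there: w2:T, w3:F. ✗
w1: successors {w3, w4, w5}; ¬(¬q → p) there: w3:F, w4:F, w5:F. ✗
w2: successors {w2, w3, w4}; ¬(¬q → p) there: w2:T, w3:F, w4:F. ✗
w3: successors {w1, w2}; ¬(¬q → p) there: w1:T, w2:T. ✓
w4: successors {w2, w3, w5}; ¬(¬q → p) there: w2:T, w3:F, w5:F. ✗
w5: successors {w4, w5}; ¬(¬q → p) there: w4:F, w5:F. ✗

{w3}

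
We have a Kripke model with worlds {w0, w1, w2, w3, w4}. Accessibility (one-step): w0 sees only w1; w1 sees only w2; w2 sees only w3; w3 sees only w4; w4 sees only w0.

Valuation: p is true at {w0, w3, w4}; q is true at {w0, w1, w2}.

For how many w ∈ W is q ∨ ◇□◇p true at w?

w0: q is T, ◇□◇p is T. ✓
w1: q is T, ◇□◇p is T. ✓
w2: q is T, ◇□◇p is T. ✓
w3: q is F, ◇□◇p is F. ✗
w4: q is F, ◇□◇p is F. ✗
Satisfying worlds: {w0, w1, w2}.

3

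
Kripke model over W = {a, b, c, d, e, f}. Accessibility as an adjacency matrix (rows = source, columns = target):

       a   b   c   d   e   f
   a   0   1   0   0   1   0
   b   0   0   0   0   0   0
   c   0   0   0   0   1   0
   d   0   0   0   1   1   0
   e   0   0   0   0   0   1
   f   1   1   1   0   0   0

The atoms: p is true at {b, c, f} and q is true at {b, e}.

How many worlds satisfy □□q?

2

a: successors {b, e}; □q there: b:T, e:F. ✗
b: no successors, so □□q holds vacuously. ✓
c: successors {e}; □q there: e:F. ✗
d: successors {d, e}; □q there: d:F, e:F. ✗
e: successors {f}; □q there: f:F. ✗
f: successors {a, b, c}; □q there: a:T, b:T, c:T. ✓
Satisfying worlds: {b, f}.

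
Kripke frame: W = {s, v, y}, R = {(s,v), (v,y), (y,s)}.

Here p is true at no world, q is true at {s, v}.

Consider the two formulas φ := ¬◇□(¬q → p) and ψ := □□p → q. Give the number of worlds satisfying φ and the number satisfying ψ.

For ¬◇□(¬q → p):
s: ◇□(¬q → p) is F. ✓
v: ◇□(¬q → p) is T. ✗
y: ◇□(¬q → p) is T. ✗
— 1 world.
For □□p → q:
s: □□p is F, q is T. ✓
v: □□p is F, q is T. ✓
y: □□p is F, q is F. ✓
— 3 worlds.

1 and 3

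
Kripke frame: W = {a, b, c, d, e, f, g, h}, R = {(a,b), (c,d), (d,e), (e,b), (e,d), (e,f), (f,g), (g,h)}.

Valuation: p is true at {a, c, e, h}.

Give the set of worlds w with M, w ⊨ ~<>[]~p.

a: <>[]~p is T. ✗
b: <>[]~p is F. ✓
c: <>[]~p is F. ✓
d: <>[]~p is T. ✗
e: <>[]~p is T. ✗
f: <>[]~p is F. ✓
g: <>[]~p is T. ✗
h: <>[]~p is F. ✓

{b, c, f, h}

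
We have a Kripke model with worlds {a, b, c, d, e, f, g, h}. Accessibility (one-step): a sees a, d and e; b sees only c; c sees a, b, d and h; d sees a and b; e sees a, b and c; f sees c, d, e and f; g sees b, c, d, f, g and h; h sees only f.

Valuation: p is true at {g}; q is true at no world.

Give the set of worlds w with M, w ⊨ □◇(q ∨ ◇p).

∅

a: successors {a, d, e}; ◇(q ∨ ◇p) there: a:F, d:F, e:F. ✗
b: successors {c}; ◇(q ∨ ◇p) there: c:F. ✗
c: successors {a, b, d, h}; ◇(q ∨ ◇p) there: a:F, b:F, d:F, h:F. ✗
d: successors {a, b}; ◇(q ∨ ◇p) there: a:F, b:F. ✗
e: successors {a, b, c}; ◇(q ∨ ◇p) there: a:F, b:F, c:F. ✗
f: successors {c, d, e, f}; ◇(q ∨ ◇p) there: c:F, d:F, e:F, f:F. ✗
g: successors {b, c, d, f, g, h}; ◇(q ∨ ◇p) there: b:F, c:F, d:F, f:F, g:T, h:F. ✗
h: successors {f}; ◇(q ∨ ◇p) there: f:F. ✗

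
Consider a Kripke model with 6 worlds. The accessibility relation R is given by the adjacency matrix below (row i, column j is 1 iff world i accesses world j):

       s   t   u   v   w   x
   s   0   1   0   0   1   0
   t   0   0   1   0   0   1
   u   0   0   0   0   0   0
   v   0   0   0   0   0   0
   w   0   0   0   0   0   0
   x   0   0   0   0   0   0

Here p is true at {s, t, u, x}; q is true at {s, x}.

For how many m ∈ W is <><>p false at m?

s: successors {t, w}; <>p there: t:T, w:F. ✓
t: successors {u, x}; <>p there: u:F, x:F. ✗
u: no successors, so <><>p fails. ✗
v: no successors, so <><>p fails. ✗
w: no successors, so <><>p fails. ✗
x: no successors, so <><>p fails. ✗
Satisfying worlds: {s}.
So <><>p fails at the other 5 worlds.

5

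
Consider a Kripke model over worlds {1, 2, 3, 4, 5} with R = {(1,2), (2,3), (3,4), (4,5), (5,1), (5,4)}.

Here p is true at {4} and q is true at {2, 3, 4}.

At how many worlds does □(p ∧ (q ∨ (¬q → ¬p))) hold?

1: successors {2}; p ∧ (q ∨ (¬q → ¬p)) there: 2:F. ✗
2: successors {3}; p ∧ (q ∨ (¬q → ¬p)) there: 3:F. ✗
3: successors {4}; p ∧ (q ∨ (¬q → ¬p)) there: 4:T. ✓
4: successors {5}; p ∧ (q ∨ (¬q → ¬p)) there: 5:F. ✗
5: successors {1, 4}; p ∧ (q ∨ (¬q → ¬p)) there: 1:F, 4:T. ✗
Satisfying worlds: {3}.

1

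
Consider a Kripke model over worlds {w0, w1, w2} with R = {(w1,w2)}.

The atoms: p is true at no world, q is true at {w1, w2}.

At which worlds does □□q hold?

w0: no successors, so □□q holds vacuously. ✓
w1: successors {w2}; □q there: w2:T. ✓
w2: no successors, so □□q holds vacuously. ✓

{w0, w1, w2}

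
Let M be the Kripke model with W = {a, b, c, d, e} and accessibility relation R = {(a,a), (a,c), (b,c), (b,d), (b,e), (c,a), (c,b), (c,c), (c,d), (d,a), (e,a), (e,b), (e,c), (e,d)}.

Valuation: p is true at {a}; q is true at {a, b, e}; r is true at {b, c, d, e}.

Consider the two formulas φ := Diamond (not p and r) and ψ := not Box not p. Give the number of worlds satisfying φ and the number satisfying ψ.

4 and 4

For Diamond (not p and r):
a: successors {a, c}; not p and r there: a:F, c:T. ✓
b: successors {c, d, e}; not p and r there: c:T, d:T, e:T. ✓
c: successors {a, b, c, d}; not p and r there: a:F, b:T, c:T, d:T. ✓
d: successors {a}; not p and r there: a:F. ✗
e: successors {a, b, c, d}; not p and r there: a:F, b:T, c:T, d:T. ✓
— 4 worlds.
For not Box not p:
a: Box not p is F. ✓
b: Box not p is T. ✗
c: Box not p is F. ✓
d: Box not p is F. ✓
e: Box not p is F. ✓
— 4 worlds.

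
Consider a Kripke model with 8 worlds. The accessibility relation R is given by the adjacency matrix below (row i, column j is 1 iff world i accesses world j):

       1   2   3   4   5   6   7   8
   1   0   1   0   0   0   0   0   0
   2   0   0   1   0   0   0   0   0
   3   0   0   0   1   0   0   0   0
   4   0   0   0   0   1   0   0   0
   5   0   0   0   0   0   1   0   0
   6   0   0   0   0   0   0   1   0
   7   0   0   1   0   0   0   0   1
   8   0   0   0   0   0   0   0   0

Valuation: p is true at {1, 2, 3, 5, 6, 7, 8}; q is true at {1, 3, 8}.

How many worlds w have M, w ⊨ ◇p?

6

1: successors {2}; p there: 2:T. ✓
2: successors {3}; p there: 3:T. ✓
3: successors {4}; p there: 4:F. ✗
4: successors {5}; p there: 5:T. ✓
5: successors {6}; p there: 6:T. ✓
6: successors {7}; p there: 7:T. ✓
7: successors {3, 8}; p there: 3:T, 8:T. ✓
8: no successors, so ◇p fails. ✗
Satisfying worlds: {1, 2, 4, 5, 6, 7}.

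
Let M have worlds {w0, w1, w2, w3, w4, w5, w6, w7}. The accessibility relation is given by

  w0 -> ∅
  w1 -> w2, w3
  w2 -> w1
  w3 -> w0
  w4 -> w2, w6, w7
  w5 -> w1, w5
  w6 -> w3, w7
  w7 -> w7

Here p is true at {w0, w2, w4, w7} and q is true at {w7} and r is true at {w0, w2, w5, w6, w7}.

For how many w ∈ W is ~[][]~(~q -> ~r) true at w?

6

w0: [][]~(~q -> ~r) is T. ✗
w1: [][]~(~q -> ~r) is F. ✓
w2: [][]~(~q -> ~r) is F. ✓
w3: [][]~(~q -> ~r) is T. ✗
w4: [][]~(~q -> ~r) is F. ✓
w5: [][]~(~q -> ~r) is F. ✓
w6: [][]~(~q -> ~r) is F. ✓
w7: [][]~(~q -> ~r) is F. ✓
Satisfying worlds: {w1, w2, w4, w5, w6, w7}.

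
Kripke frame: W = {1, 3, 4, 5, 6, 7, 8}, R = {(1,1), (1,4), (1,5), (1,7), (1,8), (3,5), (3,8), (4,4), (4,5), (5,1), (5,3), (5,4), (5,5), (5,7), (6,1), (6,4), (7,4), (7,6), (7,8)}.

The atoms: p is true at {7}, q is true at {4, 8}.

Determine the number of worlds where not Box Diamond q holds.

3

1: Box Diamond q is F. ✓
3: Box Diamond q is F. ✓
4: Box Diamond q is T. ✗
5: Box Diamond q is T. ✗
6: Box Diamond q is T. ✗
7: Box Diamond q is F. ✓
8: Box Diamond q is T. ✗
Satisfying worlds: {1, 3, 7}.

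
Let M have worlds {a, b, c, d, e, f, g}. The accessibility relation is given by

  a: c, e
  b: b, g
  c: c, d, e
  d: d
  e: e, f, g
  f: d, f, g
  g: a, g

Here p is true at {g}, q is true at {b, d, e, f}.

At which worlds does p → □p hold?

a: p is F, □p is F. ✓
b: p is F, □p is F. ✓
c: p is F, □p is F. ✓
d: p is F, □p is F. ✓
e: p is F, □p is F. ✓
f: p is F, □p is F. ✓
g: p is T, □p is F. ✗

{a, b, c, d, e, f}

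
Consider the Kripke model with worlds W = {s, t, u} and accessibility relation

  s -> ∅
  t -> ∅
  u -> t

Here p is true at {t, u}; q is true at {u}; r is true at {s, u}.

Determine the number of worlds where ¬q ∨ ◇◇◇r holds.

s: ¬q is T, ◇◇◇r is F. ✓
t: ¬q is T, ◇◇◇r is F. ✓
u: ¬q is F, ◇◇◇r is F. ✗
Satisfying worlds: {s, t}.

2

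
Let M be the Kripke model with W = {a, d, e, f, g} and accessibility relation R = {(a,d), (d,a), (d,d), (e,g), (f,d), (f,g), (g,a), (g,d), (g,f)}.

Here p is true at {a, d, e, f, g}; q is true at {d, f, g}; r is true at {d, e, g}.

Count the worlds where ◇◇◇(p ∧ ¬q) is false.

a: successors {d}; ◇◇(p ∧ ¬q) there: d:T. ✓
d: successors {a, d}; ◇◇(p ∧ ¬q) there: a:T, d:T. ✓
e: successors {g}; ◇◇(p ∧ ¬q) there: g:T. ✓
f: successors {d, g}; ◇◇(p ∧ ¬q) there: d:T, g:T. ✓
g: successors {a, d, f}; ◇◇(p ∧ ¬q) there: a:T, d:T, f:T. ✓
Satisfying worlds: {a, d, e, f, g}.
So ◇◇◇(p ∧ ¬q) fails at the other 0 worlds.

0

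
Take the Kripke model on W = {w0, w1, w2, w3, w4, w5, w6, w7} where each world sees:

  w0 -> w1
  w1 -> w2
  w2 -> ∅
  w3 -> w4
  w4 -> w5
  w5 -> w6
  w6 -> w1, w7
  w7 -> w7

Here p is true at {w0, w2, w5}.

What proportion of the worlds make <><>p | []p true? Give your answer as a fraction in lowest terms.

w0: <><>p is T, []p is F. ✓
w1: <><>p is F, []p is T. ✓
w2: <><>p is F, []p is T. ✓
w3: <><>p is T, []p is F. ✓
w4: <><>p is F, []p is T. ✓
w5: <><>p is F, []p is F. ✗
w6: <><>p is T, []p is F. ✓
w7: <><>p is F, []p is F. ✗
That's 6 of 8 worlds, so 6/8 = 3/4.

3/4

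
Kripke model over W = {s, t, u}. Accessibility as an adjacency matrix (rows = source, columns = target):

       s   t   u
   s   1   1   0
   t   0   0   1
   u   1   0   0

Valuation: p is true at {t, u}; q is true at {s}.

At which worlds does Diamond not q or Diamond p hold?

s: Diamond not q is T, Diamond p is T. ✓
t: Diamond not q is T, Diamond p is T. ✓
u: Diamond not q is F, Diamond p is F. ✗

{s, t}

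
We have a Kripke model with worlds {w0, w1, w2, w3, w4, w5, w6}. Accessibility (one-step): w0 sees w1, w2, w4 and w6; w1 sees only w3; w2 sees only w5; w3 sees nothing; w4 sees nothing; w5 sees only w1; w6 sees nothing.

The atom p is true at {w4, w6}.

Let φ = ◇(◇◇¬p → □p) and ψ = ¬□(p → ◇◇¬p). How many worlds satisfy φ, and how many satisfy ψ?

3 and 1

For ◇(◇◇¬p → □p):
w0: successors {w1, w2, w4, w6}; ◇◇¬p → □p there: w1:T, w2:F, w4:T, w6:T. ✓
w1: successors {w3}; ◇◇¬p → □p there: w3:T. ✓
w2: successors {w5}; ◇◇¬p → □p there: w5:F. ✗
w3: no successors, so ◇(◇◇¬p → □p) fails. ✗
w4: no successors, so ◇(◇◇¬p → □p) fails. ✗
w5: successors {w1}; ◇◇¬p → □p there: w1:T. ✓
w6: no successors, so ◇(◇◇¬p → □p) fails. ✗
— 3 worlds.
For ¬□(p → ◇◇¬p):
w0: □(p → ◇◇¬p) is F. ✓
w1: □(p → ◇◇¬p) is T. ✗
w2: □(p → ◇◇¬p) is T. ✗
w3: □(p → ◇◇¬p) is T. ✗
w4: □(p → ◇◇¬p) is T. ✗
w5: □(p → ◇◇¬p) is T. ✗
w6: □(p → ◇◇¬p) is T. ✗
— 1 world.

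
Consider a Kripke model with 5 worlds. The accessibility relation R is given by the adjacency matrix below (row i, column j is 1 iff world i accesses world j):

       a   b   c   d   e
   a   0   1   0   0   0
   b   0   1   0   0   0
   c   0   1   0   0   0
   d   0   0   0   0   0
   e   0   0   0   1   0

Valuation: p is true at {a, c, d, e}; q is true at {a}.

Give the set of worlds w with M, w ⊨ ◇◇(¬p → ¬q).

{a, b, c}

a: successors {b}; ◇(¬p → ¬q) there: b:T. ✓
b: successors {b}; ◇(¬p → ¬q) there: b:T. ✓
c: successors {b}; ◇(¬p → ¬q) there: b:T. ✓
d: no successors, so ◇◇(¬p → ¬q) fails. ✗
e: successors {d}; ◇(¬p → ¬q) there: d:F. ✗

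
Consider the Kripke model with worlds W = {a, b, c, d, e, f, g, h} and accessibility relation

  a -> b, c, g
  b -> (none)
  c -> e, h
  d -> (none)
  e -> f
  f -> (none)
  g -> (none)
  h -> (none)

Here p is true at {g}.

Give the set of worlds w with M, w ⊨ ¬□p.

{a, c, e}

a: □p is F. ✓
b: □p is T. ✗
c: □p is F. ✓
d: □p is T. ✗
e: □p is F. ✓
f: □p is T. ✗
g: □p is T. ✗
h: □p is T. ✗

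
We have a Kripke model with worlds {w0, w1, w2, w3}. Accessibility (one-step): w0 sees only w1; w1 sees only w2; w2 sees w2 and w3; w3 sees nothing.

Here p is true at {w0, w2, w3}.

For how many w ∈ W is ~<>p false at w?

w0: <>p is F. ✓
w1: <>p is T. ✗
w2: <>p is T. ✗
w3: <>p is F. ✓
Satisfying worlds: {w0, w3}.
So ~<>p fails at the other 2 worlds.

2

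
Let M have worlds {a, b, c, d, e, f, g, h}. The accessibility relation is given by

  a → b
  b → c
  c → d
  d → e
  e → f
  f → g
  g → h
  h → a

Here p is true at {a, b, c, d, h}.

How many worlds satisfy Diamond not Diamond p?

3

a: successors {b}; not Diamond p there: b:F. ✗
b: successors {c}; not Diamond p there: c:F. ✗
c: successors {d}; not Diamond p there: d:T. ✓
d: successors {e}; not Diamond p there: e:T. ✓
e: successors {f}; not Diamond p there: f:T. ✓
f: successors {g}; not Diamond p there: g:F. ✗
g: successors {h}; not Diamond p there: h:F. ✗
h: successors {a}; not Diamond p there: a:F. ✗
Satisfying worlds: {c, d, e}.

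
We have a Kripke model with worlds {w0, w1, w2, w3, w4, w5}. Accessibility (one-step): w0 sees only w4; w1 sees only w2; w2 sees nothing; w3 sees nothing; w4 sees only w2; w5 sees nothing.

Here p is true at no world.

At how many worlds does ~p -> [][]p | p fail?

w0: ~p is T, [][]p | p is F. ✗
w1: ~p is T, [][]p | p is T. ✓
w2: ~p is T, [][]p | p is T. ✓
w3: ~p is T, [][]p | p is T. ✓
w4: ~p is T, [][]p | p is T. ✓
w5: ~p is T, [][]p | p is T. ✓
Satisfying worlds: {w1, w2, w3, w4, w5}.
So ~p -> [][]p | p fails at the other 1 world.

1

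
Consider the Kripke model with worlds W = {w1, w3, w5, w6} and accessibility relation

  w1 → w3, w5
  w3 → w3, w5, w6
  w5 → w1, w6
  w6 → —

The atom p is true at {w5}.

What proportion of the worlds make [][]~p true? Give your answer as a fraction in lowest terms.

w1: successors {w3, w5}; []~p there: w3:F, w5:T. ✗
w3: successors {w3, w5, w6}; []~p there: w3:F, w5:T, w6:T. ✗
w5: successors {w1, w6}; []~p there: w1:F, w6:T. ✗
w6: no successors, so [][]~p holds vacuously. ✓
That's 1 of 4 worlds, so 1/4.

1/4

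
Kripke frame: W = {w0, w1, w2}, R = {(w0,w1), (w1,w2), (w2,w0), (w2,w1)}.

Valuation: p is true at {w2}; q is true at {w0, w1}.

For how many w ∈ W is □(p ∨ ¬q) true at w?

w0: successors {w1}; p ∨ ¬q there: w1:F. ✗
w1: successors {w2}; p ∨ ¬q there: w2:T. ✓
w2: successors {w0, w1}; p ∨ ¬q there: w0:F, w1:F. ✗
Satisfying worlds: {w1}.

1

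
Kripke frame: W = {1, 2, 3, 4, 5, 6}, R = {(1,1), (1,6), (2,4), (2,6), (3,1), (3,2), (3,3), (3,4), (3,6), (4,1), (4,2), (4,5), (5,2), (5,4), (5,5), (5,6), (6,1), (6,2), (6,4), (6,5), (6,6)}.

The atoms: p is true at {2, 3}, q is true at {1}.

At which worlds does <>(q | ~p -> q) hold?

{1, 3, 4, 5, 6}

1: successors {1, 6}; q | ~p -> q there: 1:T, 6:F. ✓
2: successors {4, 6}; q | ~p -> q there: 4:F, 6:F. ✗
3: successors {1, 2, 3, 4, 6}; q | ~p -> q there: 1:T, 2:T, 3:T, 4:F, 6:F. ✓
4: successors {1, 2, 5}; q | ~p -> q there: 1:T, 2:T, 5:F. ✓
5: successors {2, 4, 5, 6}; q | ~p -> q there: 2:T, 4:F, 5:F, 6:F. ✓
6: successors {1, 2, 4, 5, 6}; q | ~p -> q there: 1:T, 2:T, 4:F, 5:F, 6:F. ✓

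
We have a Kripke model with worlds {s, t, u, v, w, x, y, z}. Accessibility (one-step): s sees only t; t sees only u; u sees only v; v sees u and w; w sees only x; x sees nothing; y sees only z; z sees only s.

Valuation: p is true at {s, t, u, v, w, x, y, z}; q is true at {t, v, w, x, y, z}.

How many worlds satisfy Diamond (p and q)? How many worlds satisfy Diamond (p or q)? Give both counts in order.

5 and 7

For Diamond (p and q):
s: successors {t}; p and q there: t:T. ✓
t: successors {u}; p and q there: u:F. ✗
u: successors {v}; p and q there: v:T. ✓
v: successors {u, w}; p and q there: u:F, w:T. ✓
w: successors {x}; p and q there: x:T. ✓
x: no successors, so Diamond (p and q) fails. ✗
y: successors {z}; p and q there: z:T. ✓
z: successors {s}; p and q there: s:F. ✗
— 5 worlds.
For Diamond (p or q):
s: successors {t}; p or q there: t:T. ✓
t: successors {u}; p or q there: u:T. ✓
u: successors {v}; p or q there: v:T. ✓
v: successors {u, w}; p or q there: u:T, w:T. ✓
w: successors {x}; p or q there: x:T. ✓
x: no successors, so Diamond (p or q) fails. ✗
y: successors {z}; p or q there: z:T. ✓
z: successors {s}; p or q there: s:T. ✓
— 7 worlds.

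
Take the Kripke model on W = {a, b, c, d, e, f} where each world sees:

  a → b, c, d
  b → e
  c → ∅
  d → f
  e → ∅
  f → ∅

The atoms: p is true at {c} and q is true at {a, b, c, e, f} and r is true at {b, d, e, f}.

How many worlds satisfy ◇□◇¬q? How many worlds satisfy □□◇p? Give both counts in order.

3 and 5

For ◇□◇¬q:
a: successors {b, c, d}; □◇¬q there: b:F, c:T, d:F. ✓
b: successors {e}; □◇¬q there: e:T. ✓
c: no successors, so ◇□◇¬q fails. ✗
d: successors {f}; □◇¬q there: f:T. ✓
e: no successors, so ◇□◇¬q fails. ✗
f: no successors, so ◇□◇¬q fails. ✗
— 3 worlds.
For □□◇p:
a: successors {b, c, d}; □◇p there: b:F, c:T, d:F. ✗
b: successors {e}; □◇p there: e:T. ✓
c: no successors, so □□◇p holds vacuously. ✓
d: successors {f}; □◇p there: f:T. ✓
e: no successors, so □□◇p holds vacuously. ✓
f: no successors, so □□◇p holds vacuously. ✓
— 5 worlds.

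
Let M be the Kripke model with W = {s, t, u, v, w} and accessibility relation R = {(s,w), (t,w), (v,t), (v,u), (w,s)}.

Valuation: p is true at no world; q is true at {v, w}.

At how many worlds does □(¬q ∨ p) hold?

3

s: successors {w}; ¬q ∨ p there: w:F. ✗
t: successors {w}; ¬q ∨ p there: w:F. ✗
u: no successors, so □(¬q ∨ p) holds vacuously. ✓
v: successors {t, u}; ¬q ∨ p there: t:T, u:T. ✓
w: successors {s}; ¬q ∨ p there: s:T. ✓
Satisfying worlds: {u, v, w}.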